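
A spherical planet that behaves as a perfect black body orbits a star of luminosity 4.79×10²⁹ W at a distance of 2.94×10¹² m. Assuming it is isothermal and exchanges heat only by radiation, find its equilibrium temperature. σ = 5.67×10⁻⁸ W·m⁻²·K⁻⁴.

First find the stellar flux at distance d: S = L/(4πd²) = 4.79×10²⁹/(4π·(2.94×10¹²)²) = 4410 W/m².
For an isothermal sphere, absorbed (1−a)S·πr² = emitted σ·4πr²·T⁴, so T⁴ = (1−a)S/(4σ).
T⁴ = 1.00·4410/(4·5.67×10⁻⁸) = 1.944×10¹⁰ K⁴.

T ≈ 373 K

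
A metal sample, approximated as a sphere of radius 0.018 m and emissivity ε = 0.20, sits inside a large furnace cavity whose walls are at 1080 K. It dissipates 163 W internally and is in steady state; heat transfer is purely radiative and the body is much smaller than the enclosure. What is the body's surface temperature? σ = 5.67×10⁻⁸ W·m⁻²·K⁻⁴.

T ≈ 1490 K

For a small grey body in a large enclosure, net radiated power = εσA(T⁴ − T_w⁴).
Steady state: P = εσA(T⁴ − T_w⁴) with A = 4πr² = 0.004072 m².
T⁴ = P/(εσA) + T_w⁴ = 163/(0.20·5.67×10⁻⁸·0.004072) + (1080)⁴
    = 3.530×10¹² + 1.360×10¹² = 4.891×10¹² K⁴.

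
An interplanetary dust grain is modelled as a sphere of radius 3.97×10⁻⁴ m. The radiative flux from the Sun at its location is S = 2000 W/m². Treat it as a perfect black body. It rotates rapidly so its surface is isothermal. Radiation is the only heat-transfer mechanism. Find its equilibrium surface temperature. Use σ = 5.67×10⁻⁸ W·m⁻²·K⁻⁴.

T ≈ 306 K

At equilibrium, absorbed power = emitted power.
Absorbing cross-section = πr² = 4.951×10⁻⁷ m²; emitting surface = 4πr² = 1.981×10⁻⁶ m² (ratio 4).
S·A_cross = εσ·A_surf·T⁴  ⇒  T⁴ = S/(4σ).
T⁴ = 1.00·2000/(4·5.67×10⁻⁸) = 8.818×10⁹ K⁴.
T = (8.818×10⁹)^(1/4).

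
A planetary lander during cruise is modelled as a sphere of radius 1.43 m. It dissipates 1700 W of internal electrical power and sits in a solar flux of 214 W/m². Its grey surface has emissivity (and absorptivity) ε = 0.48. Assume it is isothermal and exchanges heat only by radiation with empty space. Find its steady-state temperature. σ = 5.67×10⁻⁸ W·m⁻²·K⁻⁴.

T ≈ 241 K

At steady state, absorbed solar power + internal power = radiated power.
Absorbed: α·S·A_cross = 0.48·214·6.424 = 659.9 W (cross-section πr²).
Total input = 659.9 + 1700 = 2360 W.
Radiated: εσ·A_surf·T⁴ with A_surf = 4πr² = 25.70 m².
T⁴ = 2360/(0.48·5.67×10⁻⁸·25.70) = 3.374×10⁹ K⁴.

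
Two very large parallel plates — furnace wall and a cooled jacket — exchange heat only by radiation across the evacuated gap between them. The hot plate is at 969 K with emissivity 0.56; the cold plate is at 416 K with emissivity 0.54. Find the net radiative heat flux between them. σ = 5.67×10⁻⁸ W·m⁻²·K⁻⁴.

For two infinite grey parallel plates, q = σ(T₁⁴ − T₂⁴)/(1/ε₁ + 1/ε₂ − 1).
T₁⁴ − T₂⁴ = 8.816×10¹¹ − 2.995×10¹⁰ = 8.517×10¹¹ K⁴.
1/ε₁ + 1/ε₂ − 1 = 1.786 + 1.852 − 1 = 2.638.
q = 5.67×10⁻⁸ × 8.517×10¹¹ / 2.638.

q ≈ 18300 W/m²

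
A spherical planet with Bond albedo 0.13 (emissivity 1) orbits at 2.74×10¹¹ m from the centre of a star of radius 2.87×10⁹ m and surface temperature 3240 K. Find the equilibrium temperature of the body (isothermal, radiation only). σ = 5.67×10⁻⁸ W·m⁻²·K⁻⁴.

T ≈ 226 K

The star's surface emits σT_*⁴; at distance d the flux is S = σT_*⁴(R_*/d)².
S = 5.67×10⁻⁸·(3240)⁴·(2.87×10⁹/2.74×10¹¹)² = 685.5 W/m².
For an isothermal sphere T⁴ = (1−a)S/(4σ) = 2.630×10⁹ K⁴.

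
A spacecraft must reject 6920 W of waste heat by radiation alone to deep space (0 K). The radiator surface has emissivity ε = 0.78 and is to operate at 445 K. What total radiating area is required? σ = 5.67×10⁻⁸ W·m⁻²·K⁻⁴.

A ≈ 3.99 m²

P = εσA T⁴ ⇒ A = P/(εσT⁴).
T⁴ = 3.921×10¹⁰ K⁴.
A = 6920/(0.78 × 5.67×10⁻⁸ × 3.921×10¹⁰).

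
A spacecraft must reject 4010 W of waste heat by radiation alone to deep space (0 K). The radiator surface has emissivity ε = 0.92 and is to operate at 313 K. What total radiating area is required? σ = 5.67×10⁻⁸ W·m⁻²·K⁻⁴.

P = εσA T⁴ ⇒ A = P/(εσT⁴).
T⁴ = 9.598×10⁹ K⁴.
A = 4010/(0.92 × 5.67×10⁻⁸ × 9.598×10⁹).

A ≈ 8.01 m²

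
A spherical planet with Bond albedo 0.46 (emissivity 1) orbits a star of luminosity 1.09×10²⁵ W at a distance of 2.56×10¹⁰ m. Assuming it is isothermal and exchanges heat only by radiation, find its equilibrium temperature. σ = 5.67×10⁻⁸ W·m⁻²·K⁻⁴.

T ≈ 237 K

First find the stellar flux at distance d: S = L/(4πd²) = 1.09×10²⁵/(4π·(2.56×10¹⁰)²) = 1324 W/m².
For an isothermal sphere, absorbed (1−a)S·πr² = emitted σ·4πr²·T⁴, so T⁴ = (1−a)S/(4σ).
T⁴ = 0.540·1324/(4·5.67×10⁻⁸) = 3.151×10⁹ K⁴.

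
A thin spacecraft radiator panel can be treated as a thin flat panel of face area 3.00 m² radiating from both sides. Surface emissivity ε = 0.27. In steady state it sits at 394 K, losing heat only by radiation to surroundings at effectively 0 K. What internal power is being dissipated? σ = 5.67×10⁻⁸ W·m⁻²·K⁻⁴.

Steady state: P = εσA T⁴.
A = 2·3.00 = 6.000 m²; T⁴ = (394)⁴ = 2.410×10¹⁰ K⁴.
P = 0.27 × 5.67×10⁻⁸ × 6.000 × 2.410×10¹⁰.

P ≈ 2210 W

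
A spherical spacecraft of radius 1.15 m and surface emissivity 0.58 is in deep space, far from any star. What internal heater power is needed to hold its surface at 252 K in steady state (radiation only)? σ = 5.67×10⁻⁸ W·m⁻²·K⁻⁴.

P ≈ 2200 W

P = εσ·4πr²·T⁴.
4πr² = 16.62 m²; T⁴ = 4.033×10⁹ K⁴.
P = 0.58·5.67×10⁻⁸·16.62·4.033×10⁹.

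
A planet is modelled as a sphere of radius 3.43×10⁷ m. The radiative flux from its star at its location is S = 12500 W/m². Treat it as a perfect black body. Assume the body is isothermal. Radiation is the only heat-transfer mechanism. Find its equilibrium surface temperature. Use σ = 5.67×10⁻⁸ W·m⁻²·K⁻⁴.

T ≈ 485 K

At equilibrium, absorbed power = emitted power.
Absorbing cross-section = πr² = 3.696×10¹⁵ m²; emitting surface = 4πr² = 1.478×10¹⁶ m² (ratio 4).
S·A_cross = εσ·A_surf·T⁴  ⇒  T⁴ = S/(4σ).
T⁴ = 1.00·12500/(4·5.67×10⁻⁸) = 5.511×10¹⁰ K⁴.
T = (5.511×10¹⁰)^(1/4).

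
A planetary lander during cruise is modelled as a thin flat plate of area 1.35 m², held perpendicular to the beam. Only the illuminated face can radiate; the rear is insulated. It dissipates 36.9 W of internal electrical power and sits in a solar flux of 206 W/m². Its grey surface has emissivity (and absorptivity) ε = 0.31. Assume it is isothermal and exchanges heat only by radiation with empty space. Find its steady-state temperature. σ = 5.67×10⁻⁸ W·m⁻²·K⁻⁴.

T ≈ 268 K

At steady state, absorbed solar power + internal power = radiated power.
Absorbed: α·S·A_cross = 0.31·206·1.350 = 86.21 W (cross-section A).
Total input = 86.21 + 36.9 = 123.1 W.
Radiated: εσ·A_surf·T⁴ with A_surf = A = 1.350 m².
T⁴ = 123.1/(0.31·5.67×10⁻⁸·1.350) = 5.188×10⁹ K⁴.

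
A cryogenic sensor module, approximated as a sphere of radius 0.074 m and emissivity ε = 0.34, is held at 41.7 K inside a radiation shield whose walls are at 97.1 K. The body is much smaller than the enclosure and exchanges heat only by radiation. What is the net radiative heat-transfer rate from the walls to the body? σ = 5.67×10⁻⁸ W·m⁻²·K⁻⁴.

P_net ≈ 0.114 W

For a small grey body in a large enclosure: P_net = εσA(T_body⁴ − T_wall⁴).
A = 4πr² = 0.06881 m²; T_body⁴ − T_wall⁴ = 3.024×10⁶ − 8.889×10⁷ = -8.587×10⁷ K⁴.
|P_net| = 0.34·5.67×10⁻⁸·0.06881·8.587×10⁷.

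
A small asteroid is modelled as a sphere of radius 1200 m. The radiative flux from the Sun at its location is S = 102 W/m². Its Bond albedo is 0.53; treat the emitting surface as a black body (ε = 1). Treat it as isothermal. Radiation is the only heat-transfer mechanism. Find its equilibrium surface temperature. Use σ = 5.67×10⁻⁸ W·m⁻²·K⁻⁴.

At equilibrium, absorbed power = emitted power.
Absorbing cross-section = πr² = 4.524×10⁶ m²; emitting surface = 4πr² = 1.810×10⁷ m² (ratio 4).
(1−a)S·A_cross = εσ·A_surf·T⁴  ⇒  T⁴ = (1−a)S/(4σ).
T⁴ = 0.470·102/(4·5.67×10⁻⁸) = 2.114×10⁸ K⁴.
T = (2.114×10⁸)^(1/4).

T ≈ 121 K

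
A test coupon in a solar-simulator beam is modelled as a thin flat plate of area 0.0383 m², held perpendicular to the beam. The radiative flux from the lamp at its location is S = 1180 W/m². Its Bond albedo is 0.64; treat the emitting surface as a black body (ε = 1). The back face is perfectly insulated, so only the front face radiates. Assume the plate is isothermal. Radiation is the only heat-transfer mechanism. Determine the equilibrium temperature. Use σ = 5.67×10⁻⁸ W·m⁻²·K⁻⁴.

T ≈ 294 K

At equilibrium, absorbed power = emitted power.
Absorbing cross-section = A = 0.03830 m²; emitting surface = A = 0.03830 m² (ratio 1).
(1−a)S·A_cross = εσ·A_surf·T⁴  ⇒  T⁴ = (1−a)S/(1σ).
T⁴ = 0.360·1180/(1·5.67×10⁻⁸) = 7.492×10⁹ K⁴.
T = (7.492×10⁹)^(1/4).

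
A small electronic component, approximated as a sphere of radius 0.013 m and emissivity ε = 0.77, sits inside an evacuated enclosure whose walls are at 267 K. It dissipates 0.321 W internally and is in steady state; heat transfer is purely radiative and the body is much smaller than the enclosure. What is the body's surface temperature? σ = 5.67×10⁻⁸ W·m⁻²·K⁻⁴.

For a small grey body in a large enclosure, net radiated power = εσA(T⁴ − T_w⁴).
Steady state: P = εσA(T⁴ − T_w⁴) with A = 4πr² = 0.002124 m².
T⁴ = P/(εσA) + T_w⁴ = 0.321/(0.77·5.67×10⁻⁸·0.002124) + (267)⁴
    = 3.462×10⁹ + 5.082×10⁹ = 8.544×10⁹ K⁴.

T ≈ 304 K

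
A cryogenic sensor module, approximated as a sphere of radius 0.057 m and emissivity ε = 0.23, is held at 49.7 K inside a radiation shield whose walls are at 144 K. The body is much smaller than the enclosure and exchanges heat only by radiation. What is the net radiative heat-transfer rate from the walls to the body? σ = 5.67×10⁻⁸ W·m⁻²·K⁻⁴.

P_net ≈ 0.226 W

For a small grey body in a large enclosure: P_net = εσA(T_body⁴ − T_wall⁴).
A = 4πr² = 0.04083 m²; T_body⁴ − T_wall⁴ = 6.101×10⁶ − 4.300×10⁸ = -4.239×10⁸ K⁴.
|P_net| = 0.23·5.67×10⁻⁸·0.04083·4.239×10⁸.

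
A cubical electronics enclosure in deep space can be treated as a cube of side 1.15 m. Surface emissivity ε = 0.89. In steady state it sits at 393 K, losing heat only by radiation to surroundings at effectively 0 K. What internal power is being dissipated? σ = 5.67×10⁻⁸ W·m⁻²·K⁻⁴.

P ≈ 9550 W

Steady state: P = εσA T⁴.
A = 6L² = 7.935 m²; T⁴ = (393)⁴ = 2.385×10¹⁰ K⁴.
P = 0.89 × 5.67×10⁻⁸ × 7.935 × 2.385×10¹⁰.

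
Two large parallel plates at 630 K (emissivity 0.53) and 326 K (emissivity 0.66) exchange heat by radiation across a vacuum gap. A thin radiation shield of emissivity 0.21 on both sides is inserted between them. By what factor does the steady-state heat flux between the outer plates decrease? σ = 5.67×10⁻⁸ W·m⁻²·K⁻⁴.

Without shield: q₀ = σΔ(T⁴)/(1/ε₁+1/ε₂−1) with denominator 2.402.
With shield the two gaps are in series; the resistances add: (1/ε₁+1/ε_s−1)+(1/ε_s+1/ε₂−1) = 5.649+5.277 = 10.93.
Heat-flux ratio q₀/q = 10.93/2.402.

factor ≈ 4.55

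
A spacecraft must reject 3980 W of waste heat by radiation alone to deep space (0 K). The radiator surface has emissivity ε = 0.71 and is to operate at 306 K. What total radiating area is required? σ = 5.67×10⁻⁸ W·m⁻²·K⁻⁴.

P = εσA T⁴ ⇒ A = P/(εσT⁴).
T⁴ = 8.768×10⁹ K⁴.
A = 3980/(0.71 × 5.67×10⁻⁸ × 8.768×10⁹).

A ≈ 11.3 m²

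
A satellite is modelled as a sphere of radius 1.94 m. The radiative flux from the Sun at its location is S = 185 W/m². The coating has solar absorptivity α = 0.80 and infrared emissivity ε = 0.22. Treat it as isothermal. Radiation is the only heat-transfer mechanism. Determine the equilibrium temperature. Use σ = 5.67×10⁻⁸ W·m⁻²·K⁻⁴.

At equilibrium, absorbed power = emitted power.
Absorbing cross-section = πr² = 11.82 m²; emitting surface = 4πr² = 47.29 m² (ratio 4).
αS·A_cross = εσ·A_surf·T⁴  ⇒  T⁴ = αS/(ε·4σ).
T⁴ = 0.800·185/(0.22·4·5.67×10⁻⁸) = 2.966×10⁹ K⁴.
T = (2.966×10⁹)^(1/4).

T ≈ 233 K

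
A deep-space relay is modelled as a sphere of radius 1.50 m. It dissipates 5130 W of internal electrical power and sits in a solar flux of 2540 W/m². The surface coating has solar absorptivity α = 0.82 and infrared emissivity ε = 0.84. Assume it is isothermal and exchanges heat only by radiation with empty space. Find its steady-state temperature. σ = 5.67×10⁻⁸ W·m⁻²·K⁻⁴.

T ≈ 348 K

At steady state, absorbed solar power + internal power = radiated power.
Absorbed: α·S·A_cross = 0.82·2540·7.069 = 14720 W (cross-section πr²).
Total input = 14720 + 5130 = 19850 W.
Radiated: εσ·A_surf·T⁴ with A_surf = 4πr² = 28.27 m².
T⁴ = 19850/(0.84·5.67×10⁻⁸·28.27) = 1.474×10¹⁰ K⁴.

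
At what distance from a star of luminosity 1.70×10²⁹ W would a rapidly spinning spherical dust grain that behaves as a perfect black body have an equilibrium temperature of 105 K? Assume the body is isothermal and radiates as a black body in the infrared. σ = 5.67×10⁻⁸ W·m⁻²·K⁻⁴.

d ≈ 2.22×10¹³ m

For an isothermal black-emitting sphere, (1−a)S·πr² = σ·4πr²·T⁴ ⇒ S = 4σT⁴/(1−a).
S = 4·5.67×10⁻⁸·(105)⁴/1.00 = 27.57 W/m².
Flux falls as S = L/(4πd²), so d = √(L/(4πS)) = √(1.70×10²⁹/(4π·27.57)).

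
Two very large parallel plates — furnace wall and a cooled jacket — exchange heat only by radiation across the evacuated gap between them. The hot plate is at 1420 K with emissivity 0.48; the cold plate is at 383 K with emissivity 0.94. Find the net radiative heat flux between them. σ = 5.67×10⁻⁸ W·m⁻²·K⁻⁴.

q ≈ 1.07×10⁵ W/m²

For two infinite grey parallel plates, q = σ(T₁⁴ − T₂⁴)/(1/ε₁ + 1/ε₂ − 1).
T₁⁴ − T₂⁴ = 4.066×10¹² − 2.152×10¹⁰ = 4.044×10¹² K⁴.
1/ε₁ + 1/ε₂ − 1 = 2.083 + 1.064 − 1 = 2.147.
q = 5.67×10⁻⁸ × 4.044×10¹² / 2.147.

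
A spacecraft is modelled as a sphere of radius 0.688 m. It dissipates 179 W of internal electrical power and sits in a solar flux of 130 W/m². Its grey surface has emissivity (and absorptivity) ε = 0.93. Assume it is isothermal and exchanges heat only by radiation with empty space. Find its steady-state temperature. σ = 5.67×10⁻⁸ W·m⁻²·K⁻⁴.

T ≈ 184 K

At steady state, absorbed solar power + internal power = radiated power.
Absorbed: α·S·A_cross = 0.93·130·1.487 = 179.8 W (cross-section πr²).
Total input = 179.8 + 179 = 358.8 W.
Radiated: εσ·A_surf·T⁴ with A_surf = 4πr² = 5.948 m².
T⁴ = 358.8/(0.93·5.67×10⁻⁸·5.948) = 1.144×10⁹ K⁴.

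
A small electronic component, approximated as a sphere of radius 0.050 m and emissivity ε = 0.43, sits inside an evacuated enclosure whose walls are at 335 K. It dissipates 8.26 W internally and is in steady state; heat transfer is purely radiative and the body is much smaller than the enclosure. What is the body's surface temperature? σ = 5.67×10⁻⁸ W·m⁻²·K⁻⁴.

For a small grey body in a large enclosure, net radiated power = εσA(T⁴ − T_w⁴).
Steady state: P = εσA(T⁴ − T_w⁴) with A = 4πr² = 0.03142 m².
T⁴ = P/(εσA) + T_w⁴ = 8.26/(0.43·5.67×10⁻⁸·0.03142) + (335)⁴
    = 1.078×10¹⁰ + 1.259×10¹⁰ = 2.338×10¹⁰ K⁴.

T ≈ 391 K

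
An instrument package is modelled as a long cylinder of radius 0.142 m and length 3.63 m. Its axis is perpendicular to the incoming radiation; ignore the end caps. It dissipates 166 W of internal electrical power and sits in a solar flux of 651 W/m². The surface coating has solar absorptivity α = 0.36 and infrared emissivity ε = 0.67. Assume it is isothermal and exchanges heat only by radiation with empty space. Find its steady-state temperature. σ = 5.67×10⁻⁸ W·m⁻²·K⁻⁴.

T ≈ 240 K

At steady state, absorbed solar power + internal power = radiated power.
Absorbed: α·S·A_cross = 0.36·651·1.031 = 241.6 W (cross-section 2rL).
Total input = 241.6 + 166 = 407.6 W.
Radiated: εσ·A_surf·T⁴ with A_surf = 2πrL = 3.239 m².
T⁴ = 407.6/(0.67·5.67×10⁻⁸·3.239) = 3.313×10⁹ K⁴.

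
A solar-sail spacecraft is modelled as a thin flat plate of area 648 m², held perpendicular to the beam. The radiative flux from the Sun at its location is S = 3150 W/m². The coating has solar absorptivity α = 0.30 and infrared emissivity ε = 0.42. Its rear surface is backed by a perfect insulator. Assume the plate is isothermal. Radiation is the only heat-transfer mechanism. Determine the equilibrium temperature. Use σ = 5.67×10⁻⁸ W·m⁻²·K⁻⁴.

At equilibrium, absorbed power = emitted power.
Absorbing cross-section = A = 648.0 m²; emitting surface = A = 648.0 m² (ratio 1).
αS·A_cross = εσ·A_surf·T⁴  ⇒  T⁴ = αS/(ε·1σ).
T⁴ = 0.300·3150/(0.42·1·5.67×10⁻⁸) = 3.968×10¹⁰ K⁴.
T = (3.968×10¹⁰)^(1/4).

T ≈ 446 K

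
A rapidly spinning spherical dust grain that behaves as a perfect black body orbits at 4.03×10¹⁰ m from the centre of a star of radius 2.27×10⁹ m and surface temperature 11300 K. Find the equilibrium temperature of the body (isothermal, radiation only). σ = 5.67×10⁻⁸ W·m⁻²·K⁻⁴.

T ≈ 1900 K

The star's surface emits σT_*⁴; at distance d the flux is S = σT_*⁴(R_*/d)².
S = 5.67×10⁻⁸·(11300)⁴·(2.27×10⁹/4.03×10¹⁰)² = 2.933×10⁶ W/m².
For an isothermal sphere T⁴ = (1−a)S/(4σ) = 1.293×10¹³ K⁴.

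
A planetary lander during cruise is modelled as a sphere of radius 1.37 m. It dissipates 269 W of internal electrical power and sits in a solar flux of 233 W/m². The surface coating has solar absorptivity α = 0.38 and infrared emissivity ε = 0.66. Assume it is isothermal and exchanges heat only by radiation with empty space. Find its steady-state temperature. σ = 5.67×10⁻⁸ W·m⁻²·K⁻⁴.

At steady state, absorbed solar power + internal power = radiated power.
Absorbed: α·S·A_cross = 0.38·233·5.896 = 522.1 W (cross-section πr²).
Total input = 522.1 + 269 = 791.1 W.
Radiated: εσ·A_surf·T⁴ with A_surf = 4πr² = 23.59 m².
T⁴ = 791.1/(0.66·5.67×10⁻⁸·23.59) = 8.963×10⁸ K⁴.

T ≈ 173 K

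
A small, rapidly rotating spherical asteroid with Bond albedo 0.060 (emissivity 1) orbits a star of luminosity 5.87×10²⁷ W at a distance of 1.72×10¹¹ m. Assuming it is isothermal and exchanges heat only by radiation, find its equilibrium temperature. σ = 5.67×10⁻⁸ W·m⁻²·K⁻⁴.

T ≈ 506 K

First find the stellar flux at distance d: S = L/(4πd²) = 5.87×10²⁷/(4π·(1.72×10¹¹)²) = 15790 W/m².
For an isothermal sphere, absorbed (1−a)S·πr² = emitted σ·4πr²·T⁴, so T⁴ = (1−a)S/(4σ).
T⁴ = 0.940·15790/(4·5.67×10⁻⁸) = 6.544×10¹⁰ K⁴.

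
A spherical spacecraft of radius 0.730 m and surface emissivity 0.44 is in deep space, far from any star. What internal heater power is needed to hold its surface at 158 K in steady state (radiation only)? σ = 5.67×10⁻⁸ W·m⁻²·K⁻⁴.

P = εσ·4πr²·T⁴.
4πr² = 6.697 m²; T⁴ = 6.232×10⁸ K⁴.
P = 0.44·5.67×10⁻⁸·6.697·6.232×10⁸.

P ≈ 104 W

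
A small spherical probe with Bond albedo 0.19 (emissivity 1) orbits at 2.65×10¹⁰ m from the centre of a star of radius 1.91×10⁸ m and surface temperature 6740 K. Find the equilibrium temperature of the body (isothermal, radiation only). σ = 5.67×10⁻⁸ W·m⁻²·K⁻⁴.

T ≈ 384 K

The star's surface emits σT_*⁴; at distance d the flux is S = σT_*⁴(R_*/d)².
S = 5.67×10⁻⁸·(6740)⁴·(1.91×10⁸/2.65×10¹⁰)² = 6079 W/m².
For an isothermal sphere T⁴ = (1−a)S/(4σ) = 2.171×10¹⁰ K⁴.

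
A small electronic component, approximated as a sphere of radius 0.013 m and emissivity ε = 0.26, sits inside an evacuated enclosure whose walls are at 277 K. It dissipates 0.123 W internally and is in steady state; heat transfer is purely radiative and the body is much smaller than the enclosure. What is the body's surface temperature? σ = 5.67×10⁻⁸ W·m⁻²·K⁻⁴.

For a small grey body in a large enclosure, net radiated power = εσA(T⁴ − T_w⁴).
Steady state: P = εσA(T⁴ − T_w⁴) with A = 4πr² = 0.002124 m².
T⁴ = P/(εσA) + T_w⁴ = 0.123/(0.26·5.67×10⁻⁸·0.002124) + (277)⁴
    = 3.929×10⁹ + 5.887×10⁹ = 9.816×10⁹ K⁴.

T ≈ 315 K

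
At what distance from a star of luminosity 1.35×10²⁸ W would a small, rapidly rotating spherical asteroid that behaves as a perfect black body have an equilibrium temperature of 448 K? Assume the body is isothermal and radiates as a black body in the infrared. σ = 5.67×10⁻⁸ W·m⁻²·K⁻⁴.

d ≈ 3.43×10¹¹ m

For an isothermal black-emitting sphere, (1−a)S·πr² = σ·4πr²·T⁴ ⇒ S = 4σT⁴/(1−a).
S = 4·5.67×10⁻⁸·(448)⁴/1.00 = 9136 W/m².
Flux falls as S = L/(4πd²), so d = √(L/(4πS)) = √(1.35×10²⁸/(4π·9136)).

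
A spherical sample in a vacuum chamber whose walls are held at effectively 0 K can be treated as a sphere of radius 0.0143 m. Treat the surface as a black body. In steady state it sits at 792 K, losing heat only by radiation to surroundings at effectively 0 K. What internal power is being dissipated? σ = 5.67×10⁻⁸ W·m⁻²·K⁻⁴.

P ≈ 57.3 W

Steady state: P = εσA T⁴.
A = 4πr² = 0.002570 m²; T⁴ = (792)⁴ = 3.935×10¹¹ K⁴.
P = 1.0 × 5.67×10⁻⁸ × 0.002570 × 3.935×10¹¹.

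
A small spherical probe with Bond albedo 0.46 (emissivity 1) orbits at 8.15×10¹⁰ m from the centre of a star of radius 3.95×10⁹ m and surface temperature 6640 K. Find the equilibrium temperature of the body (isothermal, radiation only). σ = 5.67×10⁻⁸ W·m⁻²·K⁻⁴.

T ≈ 886 K

The star's surface emits σT_*⁴; at distance d the flux is S = σT_*⁴(R_*/d)².
S = 5.67×10⁻⁸·(6640)⁴·(3.95×10⁹/8.15×10¹⁰)² = 2.589×10⁵ W/m².
For an isothermal sphere T⁴ = (1−a)S/(4σ) = 6.164×10¹¹ K⁴.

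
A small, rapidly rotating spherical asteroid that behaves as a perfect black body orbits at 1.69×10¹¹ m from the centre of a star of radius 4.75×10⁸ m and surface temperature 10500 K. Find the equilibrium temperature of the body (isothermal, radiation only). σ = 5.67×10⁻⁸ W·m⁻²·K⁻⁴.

The star's surface emits σT_*⁴; at distance d the flux is S = σT_*⁴(R_*/d)².
S = 5.67×10⁻⁸·(10500)⁴·(4.75×10⁸/1.69×10¹¹)² = 5444 W/m².
For an isothermal sphere T⁴ = (1−a)S/(4σ) = 2.401×10¹⁰ K⁴.

T ≈ 394 K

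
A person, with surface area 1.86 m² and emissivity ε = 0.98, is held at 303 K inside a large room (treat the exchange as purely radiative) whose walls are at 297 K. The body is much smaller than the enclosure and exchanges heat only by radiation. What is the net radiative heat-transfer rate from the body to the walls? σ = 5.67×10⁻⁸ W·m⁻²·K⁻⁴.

P_net ≈ 67.0 W

For a small grey body in a large enclosure: P_net = εσA(T_body⁴ − T_wall⁴).
A = 1.86 m²; T_body⁴ − T_wall⁴ = 8.429×10⁹ − 7.781×10⁹ = 6.481×10⁸ K⁴.
|P_net| = 0.98·5.67×10⁻⁸·1.860·6.481×10⁸.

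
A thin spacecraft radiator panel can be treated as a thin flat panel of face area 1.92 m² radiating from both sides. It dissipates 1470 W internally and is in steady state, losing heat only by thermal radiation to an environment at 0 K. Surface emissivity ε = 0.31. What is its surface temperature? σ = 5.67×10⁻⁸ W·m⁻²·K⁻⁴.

Steady state: internal power = radiated power, P = εσA T⁴.
Radiating area A = 2·1.92 = 3.840 m².
T⁴ = P/(εσA) = 1470/(0.31·5.67×10⁻⁸·3.840) = 2.178×10¹⁰ K⁴.
T = (2.178×10¹⁰)^(1/4).

T ≈ 384 K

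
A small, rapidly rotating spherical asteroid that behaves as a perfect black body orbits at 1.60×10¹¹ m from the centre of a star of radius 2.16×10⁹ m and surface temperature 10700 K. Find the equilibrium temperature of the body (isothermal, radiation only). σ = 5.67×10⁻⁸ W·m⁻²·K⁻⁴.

T ≈ 879 K

The star's surface emits σT_*⁴; at distance d the flux is S = σT_*⁴(R_*/d)².
S = 5.67×10⁻⁸·(10700)⁴·(2.16×10⁹/1.60×10¹¹)² = 1.355×10⁵ W/m².
For an isothermal sphere T⁴ = (1−a)S/(4σ) = 5.972×10¹¹ K⁴.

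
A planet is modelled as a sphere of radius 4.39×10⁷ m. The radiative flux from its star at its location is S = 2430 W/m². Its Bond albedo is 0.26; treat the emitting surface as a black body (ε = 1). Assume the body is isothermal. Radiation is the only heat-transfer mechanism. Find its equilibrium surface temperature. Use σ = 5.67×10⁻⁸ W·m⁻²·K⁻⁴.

T ≈ 298 K

At equilibrium, absorbed power = emitted power.
Absorbing cross-section = πr² = 6.055×10¹⁵ m²; emitting surface = 4πr² = 2.422×10¹⁶ m² (ratio 4).
(1−a)S·A_cross = εσ·A_surf·T⁴  ⇒  T⁴ = (1−a)S/(4σ).
T⁴ = 0.740·2430/(4·5.67×10⁻⁸) = 7.929×10⁹ K⁴.
T = (7.929×10⁹)^(1/4).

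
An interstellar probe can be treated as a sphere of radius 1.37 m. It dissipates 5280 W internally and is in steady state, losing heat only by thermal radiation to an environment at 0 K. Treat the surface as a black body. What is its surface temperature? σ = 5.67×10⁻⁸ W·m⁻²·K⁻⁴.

Steady state: internal power = radiated power, P = εσA T⁴.
Radiating area A = 4πr² = 23.59 m².
T⁴ = P/(εσA) = 5280/(1.0·5.67×10⁻⁸·23.59) = 3.948×10⁹ K⁴.
T = (3.948×10⁹)^(1/4).

T ≈ 251 K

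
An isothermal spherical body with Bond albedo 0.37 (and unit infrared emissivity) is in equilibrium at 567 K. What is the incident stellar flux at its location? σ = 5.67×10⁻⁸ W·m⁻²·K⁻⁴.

(1−a)S·πr² = σ·4πr²·T⁴ ⇒ S = 4σT⁴/(1−a).
S = 4·5.67×10⁻⁸·1.034×10¹¹/0.630.

S ≈ 37200 W/m²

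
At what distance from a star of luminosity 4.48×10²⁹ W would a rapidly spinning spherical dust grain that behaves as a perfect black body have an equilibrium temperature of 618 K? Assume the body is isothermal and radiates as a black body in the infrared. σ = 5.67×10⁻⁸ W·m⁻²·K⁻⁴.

d ≈ 1.04×10¹² m

For an isothermal black-emitting sphere, (1−a)S·πr² = σ·4πr²·T⁴ ⇒ S = 4σT⁴/(1−a).
S = 4·5.67×10⁻⁸·(618)⁴/1.00 = 33080 W/m².
Flux falls as S = L/(4πd²), so d = √(L/(4πS)) = √(4.48×10²⁹/(4π·33080)).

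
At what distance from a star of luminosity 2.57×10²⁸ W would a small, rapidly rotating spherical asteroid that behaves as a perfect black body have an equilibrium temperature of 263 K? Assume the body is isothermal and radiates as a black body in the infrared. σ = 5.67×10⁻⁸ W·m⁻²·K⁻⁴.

For an isothermal black-emitting sphere, (1−a)S·πr² = σ·4πr²·T⁴ ⇒ S = 4σT⁴/(1−a).
S = 4·5.67×10⁻⁸·(263)⁴/1.00 = 1085 W/m².
Flux falls as S = L/(4πd²), so d = √(L/(4πS)) = √(2.57×10²⁸/(4π·1085)).

d ≈ 1.37×10¹² m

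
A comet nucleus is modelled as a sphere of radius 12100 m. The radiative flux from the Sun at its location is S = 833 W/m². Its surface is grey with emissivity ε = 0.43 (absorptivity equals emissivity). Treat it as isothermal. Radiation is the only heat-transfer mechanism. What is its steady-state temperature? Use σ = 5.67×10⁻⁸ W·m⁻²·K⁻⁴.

T ≈ 246 K

At equilibrium, absorbed power = emitted power.
Absorbing cross-section = πr² = 4.600×10⁸ m²; emitting surface = 4πr² = 1.840×10⁹ m² (ratio 4).
εS·A_cross = εσ·A_surf·T⁴  ⇒  T⁴ = S/(4σ)   (ε cancels).
T⁴ = 833/(4·5.67×10⁻⁸) = 3.673×10⁹ K⁴.
T = (3.673×10⁹)^(1/4).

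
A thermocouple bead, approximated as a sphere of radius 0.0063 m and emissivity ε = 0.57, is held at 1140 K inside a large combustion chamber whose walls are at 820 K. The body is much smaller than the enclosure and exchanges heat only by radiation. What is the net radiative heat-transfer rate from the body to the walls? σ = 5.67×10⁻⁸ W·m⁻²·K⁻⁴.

P_net ≈ 19.9 W

For a small grey body in a large enclosure: P_net = εσA(T_body⁴ − T_wall⁴).
A = 4πr² = 4.988×10⁻⁴ m²; T_body⁴ − T_wall⁴ = 1.689×10¹² − 4.521×10¹¹ = 1.237×10¹² K⁴.
|P_net| = 0.57·5.67×10⁻⁸·4.988×10⁻⁴·1.237×10¹².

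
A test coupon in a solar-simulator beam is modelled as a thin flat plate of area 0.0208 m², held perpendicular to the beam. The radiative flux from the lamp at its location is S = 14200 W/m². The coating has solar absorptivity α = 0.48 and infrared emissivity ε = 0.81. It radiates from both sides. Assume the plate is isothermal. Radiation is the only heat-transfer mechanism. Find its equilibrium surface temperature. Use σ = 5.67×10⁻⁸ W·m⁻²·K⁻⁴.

T ≈ 522 K

At equilibrium, absorbed power = emitted power.
Absorbing cross-section = A = 0.02080 m²; emitting surface = 2A = 0.04160 m² (ratio 2).
αS·A_cross = εσ·A_surf·T⁴  ⇒  T⁴ = αS/(ε·2σ).
T⁴ = 0.480·14200/(0.81·2·5.67×10⁻⁸) = 7.420×10¹⁰ K⁴.
T = (7.420×10¹⁰)^(1/4).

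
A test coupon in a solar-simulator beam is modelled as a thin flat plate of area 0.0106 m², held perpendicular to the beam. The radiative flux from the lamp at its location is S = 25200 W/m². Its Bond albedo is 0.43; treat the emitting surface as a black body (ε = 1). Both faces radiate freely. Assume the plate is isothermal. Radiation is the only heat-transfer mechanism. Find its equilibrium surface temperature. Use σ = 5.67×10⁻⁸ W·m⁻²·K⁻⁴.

At equilibrium, absorbed power = emitted power.
Absorbing cross-section = A = 0.01060 m²; emitting surface = 2A = 0.02120 m² (ratio 2).
(1−a)S·A_cross = εσ·A_surf·T⁴  ⇒  T⁴ = (1−a)S/(2σ).
T⁴ = 0.570·25200/(2·5.67×10⁻⁸) = 1.267×10¹¹ K⁴.
T = (1.267×10¹¹)^(1/4).

T ≈ 597 K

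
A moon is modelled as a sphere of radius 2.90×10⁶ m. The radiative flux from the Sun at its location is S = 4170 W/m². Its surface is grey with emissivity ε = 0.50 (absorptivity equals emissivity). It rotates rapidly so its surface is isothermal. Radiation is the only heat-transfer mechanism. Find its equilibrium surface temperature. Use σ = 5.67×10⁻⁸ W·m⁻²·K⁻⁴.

T ≈ 368 K

At equilibrium, absorbed power = emitted power.
Absorbing cross-section = πr² = 2.642×10¹³ m²; emitting surface = 4πr² = 1.057×10¹⁴ m² (ratio 4).
εS·A_cross = εσ·A_surf·T⁴  ⇒  T⁴ = S/(4σ)   (ε cancels).
T⁴ = 4170/(4·5.67×10⁻⁸) = 1.839×10¹⁰ K⁴.
T = (1.839×10¹⁰)^(1/4).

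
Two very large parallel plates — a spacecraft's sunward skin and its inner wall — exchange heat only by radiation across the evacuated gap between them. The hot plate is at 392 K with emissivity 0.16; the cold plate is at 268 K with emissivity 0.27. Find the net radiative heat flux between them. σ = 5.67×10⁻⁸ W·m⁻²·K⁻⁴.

For two infinite grey parallel plates, q = σ(T₁⁴ − T₂⁴)/(1/ε₁ + 1/ε₂ − 1).
T₁⁴ − T₂⁴ = 2.361×10¹⁰ − 5.159×10⁹ = 1.845×10¹⁰ K⁴.
1/ε₁ + 1/ε₂ − 1 = 6.250 + 3.704 − 1 = 8.954.
q = 5.67×10⁻⁸ × 1.845×10¹⁰ / 8.954.

q ≈ 117 W/m²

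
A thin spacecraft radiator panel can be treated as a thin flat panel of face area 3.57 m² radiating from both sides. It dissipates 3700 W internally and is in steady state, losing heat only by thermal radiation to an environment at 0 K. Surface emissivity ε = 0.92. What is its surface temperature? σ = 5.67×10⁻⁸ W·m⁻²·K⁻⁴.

T ≈ 316 K

Steady state: internal power = radiated power, P = εσA T⁴.
Radiating area A = 2·3.57 = 7.140 m².
T⁴ = P/(εσA) = 3700/(0.92·5.67×10⁻⁸·7.140) = 9.934×10⁹ K⁴.
T = (9.934×10⁹)^(1/4).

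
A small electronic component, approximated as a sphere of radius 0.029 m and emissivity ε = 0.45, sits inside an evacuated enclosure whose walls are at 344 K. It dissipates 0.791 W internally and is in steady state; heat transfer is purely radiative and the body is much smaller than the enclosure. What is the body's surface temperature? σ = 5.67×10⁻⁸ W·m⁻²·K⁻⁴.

T ≈ 361 K

For a small grey body in a large enclosure, net radiated power = εσA(T⁴ − T_w⁴).
Steady state: P = εσA(T⁴ − T_w⁴) with A = 4πr² = 0.01057 m².
T⁴ = P/(εσA) + T_w⁴ = 0.791/(0.45·5.67×10⁻⁸·0.01057) + (344)⁴
    = 2.933×10⁹ + 1.400×10¹⁰ = 1.694×10¹⁰ K⁴.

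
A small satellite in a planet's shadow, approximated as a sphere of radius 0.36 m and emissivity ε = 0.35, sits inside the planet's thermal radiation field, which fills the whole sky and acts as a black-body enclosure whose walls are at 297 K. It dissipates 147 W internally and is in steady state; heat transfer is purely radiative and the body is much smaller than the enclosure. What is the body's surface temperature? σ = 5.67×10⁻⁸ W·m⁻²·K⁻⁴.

T ≈ 333 K

For a small grey body in a large enclosure, net radiated power = εσA(T⁴ − T_w⁴).
Steady state: P = εσA(T⁴ − T_w⁴) with A = 4πr² = 1.629 m².
T⁴ = P/(εσA) + T_w⁴ = 147/(0.35·5.67×10⁻⁸·1.629) + (297)⁴
    = 4.548×10⁹ + 7.781×10⁹ = 1.233×10¹⁰ K⁴.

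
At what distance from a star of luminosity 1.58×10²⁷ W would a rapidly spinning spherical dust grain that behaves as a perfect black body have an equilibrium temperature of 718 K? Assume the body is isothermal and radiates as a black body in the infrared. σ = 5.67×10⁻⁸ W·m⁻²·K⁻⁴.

d ≈ 4.57×10¹⁰ m

For an isothermal black-emitting sphere, (1−a)S·πr² = σ·4πr²·T⁴ ⇒ S = 4σT⁴/(1−a).
S = 4·5.67×10⁻⁸·(718)⁴/1.00 = 60280 W/m².
Flux falls as S = L/(4πd²), so d = √(L/(4πS)) = √(1.58×10²⁷/(4π·60280)).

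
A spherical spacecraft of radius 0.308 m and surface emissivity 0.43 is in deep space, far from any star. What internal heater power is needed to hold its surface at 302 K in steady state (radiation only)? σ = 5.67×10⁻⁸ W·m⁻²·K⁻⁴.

P = εσ·4πr²·T⁴.
4πr² = 1.192 m²; T⁴ = 8.318×10⁹ K⁴.
P = 0.43·5.67×10⁻⁸·1.192·8.318×10⁹.

P ≈ 242 W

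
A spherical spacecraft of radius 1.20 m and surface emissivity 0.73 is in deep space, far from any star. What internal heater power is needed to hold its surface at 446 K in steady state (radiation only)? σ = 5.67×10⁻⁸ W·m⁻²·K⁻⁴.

P ≈ 29600 W

P = εσ·4πr²·T⁴.
4πr² = 18.10 m²; T⁴ = 3.957×10¹⁰ K⁴.
P = 0.73·5.67×10⁻⁸·18.10·3.957×10¹⁰.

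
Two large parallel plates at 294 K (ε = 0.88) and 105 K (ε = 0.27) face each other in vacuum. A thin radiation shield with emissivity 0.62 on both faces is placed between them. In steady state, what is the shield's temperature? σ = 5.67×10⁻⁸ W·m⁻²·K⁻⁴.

In steady state the net flux on the hot side equals that on the cold side.
σ(T₁⁴−T_s⁴)/D₁ = σ(T_s⁴−T₂⁴)/D₂, with D₁ = 1/ε₁+1/ε_s−1 = 1.749, D₂ = 1/ε_s+1/ε₂−1 = 4.317.
Solve for T_s⁴: T_s⁴ = (D₂·T₁⁴ + D₁·T₂⁴)/(D₁+D₂) = 5.352×10⁹ K⁴.

T_s ≈ 270 K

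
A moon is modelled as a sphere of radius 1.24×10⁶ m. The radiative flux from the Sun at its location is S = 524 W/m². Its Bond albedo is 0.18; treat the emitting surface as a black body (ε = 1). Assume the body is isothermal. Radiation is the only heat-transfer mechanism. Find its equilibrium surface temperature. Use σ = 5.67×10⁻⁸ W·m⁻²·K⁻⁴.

At equilibrium, absorbed power = emitted power.
Absorbing cross-section = πr² = 4.831×10¹² m²; emitting surface = 4πr² = 1.932×10¹³ m² (ratio 4).
(1−a)S·A_cross = εσ·A_surf·T⁴  ⇒  T⁴ = (1−a)S/(4σ).
T⁴ = 0.820·524/(4·5.67×10⁻⁸) = 1.895×10⁹ K⁴.
T = (1.895×10⁹)^(1/4).

T ≈ 209 K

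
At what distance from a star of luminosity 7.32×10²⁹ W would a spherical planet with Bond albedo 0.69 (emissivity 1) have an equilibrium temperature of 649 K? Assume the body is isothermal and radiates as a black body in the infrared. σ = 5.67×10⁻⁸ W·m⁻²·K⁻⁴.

d ≈ 6.70×10¹¹ m

For an isothermal black-emitting sphere, (1−a)S·πr² = σ·4πr²·T⁴ ⇒ S = 4σT⁴/(1−a).
S = 4·5.67×10⁻⁸·(649)⁴/0.310 = 1.298×10⁵ W/m².
Flux falls as S = L/(4πd²), so d = √(L/(4πS)) = √(7.32×10²⁹/(4π·1.298×10⁵)).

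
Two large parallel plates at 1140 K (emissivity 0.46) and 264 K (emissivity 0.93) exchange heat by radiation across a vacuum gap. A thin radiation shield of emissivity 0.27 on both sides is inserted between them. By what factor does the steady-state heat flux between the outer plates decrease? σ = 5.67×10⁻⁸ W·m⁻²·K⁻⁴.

Without shield: q₀ = σΔ(T⁴)/(1/ε₁+1/ε₂−1) with denominator 2.249.
With shield the two gaps are in series; the resistances add: (1/ε₁+1/ε_s−1)+(1/ε_s+1/ε₂−1) = 4.878+3.779 = 8.657.
Heat-flux ratio q₀/q = 8.657/2.249.

factor ≈ 3.85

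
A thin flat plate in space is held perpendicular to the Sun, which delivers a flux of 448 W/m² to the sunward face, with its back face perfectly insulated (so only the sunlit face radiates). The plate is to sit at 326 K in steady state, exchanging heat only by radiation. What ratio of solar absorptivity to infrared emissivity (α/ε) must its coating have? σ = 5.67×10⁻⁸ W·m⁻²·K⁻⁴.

Balance: αS·A = εσ·1A·T⁴ ⇒ α/ε = σT⁴/S.
α/ε = 5.67×10⁻⁸·(326)⁴/448 = 5.67×10⁻⁸·1.129×10¹⁰/448.

α/ε ≈ 1.43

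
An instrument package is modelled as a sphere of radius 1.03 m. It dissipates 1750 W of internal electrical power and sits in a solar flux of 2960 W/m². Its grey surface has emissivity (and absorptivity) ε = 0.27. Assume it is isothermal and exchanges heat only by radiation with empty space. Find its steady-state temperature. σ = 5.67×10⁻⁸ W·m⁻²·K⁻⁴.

T ≈ 383 K

At steady state, absorbed solar power + internal power = radiated power.
Absorbed: α·S·A_cross = 0.27·2960·3.333 = 2664 W (cross-section πr²).
Total input = 2664 + 1750 = 4414 W.
Radiated: εσ·A_surf·T⁴ with A_surf = 4πr² = 13.33 m².
T⁴ = 4414/(0.27·5.67×10⁻⁸·13.33) = 2.163×10¹⁰ K⁴.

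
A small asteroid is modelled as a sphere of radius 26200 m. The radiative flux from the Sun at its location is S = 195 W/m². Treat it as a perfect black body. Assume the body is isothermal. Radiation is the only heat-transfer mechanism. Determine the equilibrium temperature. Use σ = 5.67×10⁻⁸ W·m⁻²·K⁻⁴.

T ≈ 171 K

At equilibrium, absorbed power = emitted power.
Absorbing cross-section = πr² = 2.157×10⁹ m²; emitting surface = 4πr² = 8.626×10⁹ m² (ratio 4).
S·A_cross = εσ·A_surf·T⁴  ⇒  T⁴ = S/(4σ).
T⁴ = 1.00·195/(4·5.67×10⁻⁸) = 8.598×10⁸ K⁴.
T = (8.598×10⁸)^(1/4).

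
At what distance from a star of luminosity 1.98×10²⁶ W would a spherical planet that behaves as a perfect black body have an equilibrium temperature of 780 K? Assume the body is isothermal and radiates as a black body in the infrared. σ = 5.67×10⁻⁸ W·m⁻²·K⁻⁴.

For an isothermal black-emitting sphere, (1−a)S·πr² = σ·4πr²·T⁴ ⇒ S = 4σT⁴/(1−a).
S = 4·5.67×10⁻⁸·(780)⁴/1.00 = 83950 W/m².
Flux falls as S = L/(4πd²), so d = √(L/(4πS)) = √(1.98×10²⁶/(4π·83950)).

d ≈ 1.37×10¹⁰ m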